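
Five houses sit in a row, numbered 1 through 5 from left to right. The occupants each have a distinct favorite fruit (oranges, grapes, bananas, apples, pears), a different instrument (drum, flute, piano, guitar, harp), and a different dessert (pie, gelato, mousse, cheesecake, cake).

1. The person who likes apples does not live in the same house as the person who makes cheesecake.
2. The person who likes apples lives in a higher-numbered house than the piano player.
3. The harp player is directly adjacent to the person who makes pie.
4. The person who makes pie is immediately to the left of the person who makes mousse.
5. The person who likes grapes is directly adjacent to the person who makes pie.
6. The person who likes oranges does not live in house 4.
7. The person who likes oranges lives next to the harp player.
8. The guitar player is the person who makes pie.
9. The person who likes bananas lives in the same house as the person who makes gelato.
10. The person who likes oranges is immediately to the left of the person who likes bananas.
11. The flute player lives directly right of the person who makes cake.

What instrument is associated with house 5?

drum

The person who likes bananas is narrowed to house 2 or 3 or 4; consider each.
Placing it in house 2 and house 4 leads to a contradiction, so it's in house 3.
By clue 9, the person who makes gelato is in house 3.
By clue 10, the person who likes oranges is in house 2.
From clue 5, the person who likes grapes must be in house 5.
Clue 5: the person who makes pie is in house 4.
By clue 8, the guitar player is in house 4.
House 1 favorite fruit: only pears fits.
House 4 favorite fruit: only apples fits.
By clue 3, the harp player is in house 3.
Clue 4: the person who makes mousse is in house 5.
House 5 instrument: only drum fits.
By clue 11, the person who makes cake is in house 1.
So house 1 gets piano for instrument.
So house 2 gets flute for instrument.
House 2 dessert: only cheesecake fits.
So: house 1 = pears/piano/cake, house 2 = oranges/flute/cheesecake, house 3 = bananas/harp/gelato, house 4 = apples/guitar/pie, house 5 = grapes/drum/mousse.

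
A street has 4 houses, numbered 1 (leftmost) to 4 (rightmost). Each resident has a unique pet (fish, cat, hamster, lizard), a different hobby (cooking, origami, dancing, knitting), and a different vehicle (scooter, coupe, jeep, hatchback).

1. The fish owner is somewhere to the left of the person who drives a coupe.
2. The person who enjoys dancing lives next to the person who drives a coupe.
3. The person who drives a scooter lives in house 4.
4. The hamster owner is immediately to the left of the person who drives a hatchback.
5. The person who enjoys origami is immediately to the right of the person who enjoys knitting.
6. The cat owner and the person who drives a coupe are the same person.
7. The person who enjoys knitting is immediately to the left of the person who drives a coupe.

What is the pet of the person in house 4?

lizard

Clue 3 places the person who drives a scooter in house 4.
So house 1 gets jeep for vehicle.
The only pet still possible for house 4 is lizard.
That leaves cat as the pet for house 3.
Clue 6 places the person who drives a coupe in house 3.
By clue 7, the person who enjoys knitting is in house 2.
So house 2 gets hatchback for vehicle.
Clue 2: the person who enjoys dancing is in house 4.
The hamster owner is in house 1 (clue 4).
House 2's pet must be fish (nothing else left).
House 1's hobby must be cooking (nothing else left).
The only hobby still possible for house 3 is origami.
So: house 1 = hamster/cooking/jeep, house 2 = fish/knitting/hatchback, house 3 = cat/origami/coupe, house 4 = lizard/dancing/scooter.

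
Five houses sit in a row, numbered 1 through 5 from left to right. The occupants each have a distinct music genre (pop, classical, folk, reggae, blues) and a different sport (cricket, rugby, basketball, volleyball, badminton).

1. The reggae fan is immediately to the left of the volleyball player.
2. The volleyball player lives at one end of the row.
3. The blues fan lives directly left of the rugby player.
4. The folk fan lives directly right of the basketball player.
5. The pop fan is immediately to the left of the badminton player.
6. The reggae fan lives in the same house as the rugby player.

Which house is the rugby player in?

The volleyball player is in house 5 (clue 2).
Clue 1: the reggae fan is in house 4.
From clue 6, the rugby player must be in house 4.
The blues fan is in house 3 (clue 3).
House 5's music genre must be classical (nothing else left).
The basketball player is in house 1 (clue 4).
House 1 music genre: only pop fits.
That leaves folk as the music genre for house 2.
By clue 5, the badminton player is in house 2.
That leaves cricket as the sport for house 3.
So: house 1 = pop/basketball, house 2 = folk/badminton, house 3 = blues/cricket, house 4 = reggae/rugby, house 5 = classical/volleyball.

4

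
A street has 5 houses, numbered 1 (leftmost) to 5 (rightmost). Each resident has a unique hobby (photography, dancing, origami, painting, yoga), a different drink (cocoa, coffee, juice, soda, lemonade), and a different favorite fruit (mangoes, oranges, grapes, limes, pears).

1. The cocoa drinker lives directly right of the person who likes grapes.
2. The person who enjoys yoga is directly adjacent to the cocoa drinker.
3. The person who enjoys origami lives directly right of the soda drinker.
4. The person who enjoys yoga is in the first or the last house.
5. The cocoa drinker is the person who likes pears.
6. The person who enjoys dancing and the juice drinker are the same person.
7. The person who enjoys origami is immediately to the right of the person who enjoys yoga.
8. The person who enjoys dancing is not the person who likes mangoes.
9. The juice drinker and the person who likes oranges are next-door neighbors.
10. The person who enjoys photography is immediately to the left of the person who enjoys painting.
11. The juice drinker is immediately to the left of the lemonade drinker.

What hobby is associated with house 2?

origami

Clue 7: the person who enjoys origami is in house 2.
Clue 7 places the person who enjoys yoga in house 1.
Clue 2: the cocoa drinker is in house 2.
Clue 3 places the soda drinker in house 1.
The person who likes pears is in house 2 (clue 5).
So house 5 gets painting for hobby.
By clue 1, the person who likes grapes is in house 1.
Clue 10 places the person who enjoys photography in house 4.
So house 3 gets dancing for hobby.
Clue 6: the juice drinker is in house 3.
By clue 9, the person who likes oranges is in house 4.
From clue 11, the lemonade drinker must be in house 4.
House 5 drink: only coffee fits.
House 3 favorite fruit: only limes fits.
The only favorite fruit still possible for house 5 is mangoes.
So: house 1 = yoga/soda/grapes, house 2 = origami/cocoa/pears, house 3 = dancing/juice/limes, house 4 = photography/lemonade/oranges, house 5 = painting/coffee/mangoes.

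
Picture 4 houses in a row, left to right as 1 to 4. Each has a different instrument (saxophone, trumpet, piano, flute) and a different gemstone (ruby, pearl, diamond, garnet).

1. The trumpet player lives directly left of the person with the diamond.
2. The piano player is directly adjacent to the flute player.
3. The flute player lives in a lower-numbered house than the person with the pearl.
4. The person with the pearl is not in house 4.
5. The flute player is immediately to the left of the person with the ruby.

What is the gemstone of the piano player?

ruby

That leaves garnet as the gemstone for house 1.
House 4 gemstone: only diamond fits.
From clue 1, the trumpet player must be in house 3.
The only instrument still possible for house 4 is saxophone.
The flute player is narrowed to house 1 or 2; consider each.
Placing it in house 2 leads to a contradiction, so it's in house 1.
Clue 2 places the piano player in house 2.
Clue 5 places the person with the ruby in house 2.
The only gemstone still possible for house 3 is pearl.
So: house 1 = flute/garnet, house 2 = piano/ruby, house 3 = trumpet/pearl, house 4 = saxophone/diamond.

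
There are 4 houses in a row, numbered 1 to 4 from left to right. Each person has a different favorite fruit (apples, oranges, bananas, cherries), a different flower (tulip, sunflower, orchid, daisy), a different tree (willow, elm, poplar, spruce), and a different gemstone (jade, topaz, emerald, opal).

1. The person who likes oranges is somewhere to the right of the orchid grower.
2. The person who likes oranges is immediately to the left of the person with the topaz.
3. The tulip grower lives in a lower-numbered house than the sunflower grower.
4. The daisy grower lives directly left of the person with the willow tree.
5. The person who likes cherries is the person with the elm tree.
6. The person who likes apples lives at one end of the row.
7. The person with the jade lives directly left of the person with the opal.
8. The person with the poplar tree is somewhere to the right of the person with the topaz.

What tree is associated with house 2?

Clue 8 places the person with the poplar tree in house 4.
Clue 8 places the person with the topaz in house 3.
The only flower still possible for house 4 is sunflower.
From clue 2, the person who likes oranges must be in house 2.
The person with the jade is in house 1 (clue 7).
From clue 7, the person with the opal must be in house 2.
House 3's flower must be tulip (nothing else left).
That leaves emerald as the gemstone for house 4.
By clue 1, the orchid grower is in house 1.
The only flower still possible for house 2 is daisy.
Clue 4: the person with the willow tree is in house 3.
The only tree still possible for house 1 is elm.
That leaves spruce as the tree for house 2.
Clue 5 places the person who likes cherries in house 1.
So house 3 gets bananas for favorite fruit.
So house 4 gets apples for favorite fruit.
So: house 1 = cherries/orchid/elm/jade, house 2 = oranges/daisy/spruce/opal, house 3 = bananas/tulip/willow/topaz, house 4 = apples/sunflower/poplar/emerald.

spruce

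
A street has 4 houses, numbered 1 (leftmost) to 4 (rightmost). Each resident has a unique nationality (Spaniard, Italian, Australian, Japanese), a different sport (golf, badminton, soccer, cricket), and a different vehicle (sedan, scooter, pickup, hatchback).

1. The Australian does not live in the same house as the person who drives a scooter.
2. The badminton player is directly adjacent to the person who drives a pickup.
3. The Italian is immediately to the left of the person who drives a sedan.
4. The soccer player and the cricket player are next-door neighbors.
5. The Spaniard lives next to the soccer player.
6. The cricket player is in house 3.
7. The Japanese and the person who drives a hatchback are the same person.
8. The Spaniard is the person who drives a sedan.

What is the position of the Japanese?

Clue 6: the cricket player is in house 3.
Clue 5: the Spaniard is in house 3.
Clue 8: the person who drives a sedan is in house 3.
By clue 3, the Italian is in house 2.
The Australian is narrowed to house 1 or 4; consider each.
Placing it in house 4 leads to a contradiction, so it's in house 1.
The only nationality still possible for house 4 is Japanese.
Clue 7: the person who drives a hatchback is in house 4.
That leaves pickup as the vehicle for house 1.
The only vehicle still possible for house 2 is scooter.
Clue 2: the badminton player is in house 2.
House 1's sport must be golf (nothing else left).
That leaves soccer as the sport for house 4.
So: house 1 = Australian/golf/pickup, house 2 = Italian/badminton/scooter, house 3 = Spaniard/cricket/sedan, house 4 = Japanese/soccer/hatchback.

4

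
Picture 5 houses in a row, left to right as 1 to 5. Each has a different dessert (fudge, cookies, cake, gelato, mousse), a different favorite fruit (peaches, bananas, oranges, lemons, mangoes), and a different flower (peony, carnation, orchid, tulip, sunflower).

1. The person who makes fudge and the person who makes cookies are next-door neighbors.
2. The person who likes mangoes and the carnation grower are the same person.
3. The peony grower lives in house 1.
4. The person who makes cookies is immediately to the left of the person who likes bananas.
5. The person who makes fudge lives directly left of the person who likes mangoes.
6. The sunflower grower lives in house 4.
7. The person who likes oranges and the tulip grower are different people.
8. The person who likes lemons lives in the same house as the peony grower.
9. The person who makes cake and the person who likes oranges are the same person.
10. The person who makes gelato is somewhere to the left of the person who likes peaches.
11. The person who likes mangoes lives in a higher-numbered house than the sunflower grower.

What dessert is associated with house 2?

By clue 3, the peony grower is in house 1.
By clue 6, the sunflower grower is in house 4.
The person who likes lemons is in house 1 (clue 8).
By clue 11, the person who likes mangoes is in house 5.
Clue 2: the carnation grower is in house 5.
Clue 5: the person who makes fudge is in house 4.
The only dessert still possible for house 5 is mousse.
From clue 1, the person who makes cookies must be in house 3.
The person who likes bananas is in house 4 (clue 4).
So house 1 gets gelato for dessert.
House 2 dessert: only cake fits.
The person who likes oranges is in house 2 (clue 9).
So house 3 gets peaches for favorite fruit.
From clue 7, the tulip grower must be in house 3.
House 2 flower: only orchid fits.
So: house 1 = gelato/lemons/peony, house 2 = cake/oranges/orchid, house 3 = cookies/peaches/tulip, house 4 = fudge/bananas/sunflower, house 5 = mousse/mangoes/carnation.

cake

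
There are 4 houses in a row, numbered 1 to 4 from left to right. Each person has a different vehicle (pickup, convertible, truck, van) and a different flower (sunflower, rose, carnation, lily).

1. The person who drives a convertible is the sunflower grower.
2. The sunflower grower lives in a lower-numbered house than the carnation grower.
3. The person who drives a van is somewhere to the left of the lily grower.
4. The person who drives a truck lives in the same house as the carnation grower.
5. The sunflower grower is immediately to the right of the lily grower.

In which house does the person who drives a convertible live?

3

By clue 5, the sunflower grower is in house 3.
Clue 5 places the lily grower in house 2.
House 1's flower must be rose (nothing else left).
So house 4 gets carnation for flower.
Clue 1: the person who drives a convertible is in house 3.
From clue 3, the person who drives a van must be in house 1.
The person who drives a truck is in house 4 (clue 4).
House 2 vehicle: only pickup fits.
So: house 1 = van/rose, house 2 = pickup/lily, house 3 = convertible/sunflower, house 4 = truck/carnation.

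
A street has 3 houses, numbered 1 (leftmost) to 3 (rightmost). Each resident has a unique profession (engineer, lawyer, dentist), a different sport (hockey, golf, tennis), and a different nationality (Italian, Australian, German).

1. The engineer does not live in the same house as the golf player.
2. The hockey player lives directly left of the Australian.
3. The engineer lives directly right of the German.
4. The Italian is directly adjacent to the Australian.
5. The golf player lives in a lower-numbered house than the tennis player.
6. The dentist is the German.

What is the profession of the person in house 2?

engineer

House 3's sport must be tennis (nothing else left).
The dentist is narrowed to house 1 or 2; consider each.
Placing it in house 2 leads to a contradiction, so it's in house 1.
The German is in house 1 (clue 6).
Clue 3: the engineer is in house 2.
House 3's profession must be lawyer (nothing else left).
The golf player is in house 1 (clue 1).
That leaves hockey as the sport for house 2.
Clue 2 places the Australian in house 3.
The Italian is in house 2 (clue 4).
So: house 1 = dentist/golf/German, house 2 = engineer/hockey/Italian, house 3 = lawyer/tennis/Australian.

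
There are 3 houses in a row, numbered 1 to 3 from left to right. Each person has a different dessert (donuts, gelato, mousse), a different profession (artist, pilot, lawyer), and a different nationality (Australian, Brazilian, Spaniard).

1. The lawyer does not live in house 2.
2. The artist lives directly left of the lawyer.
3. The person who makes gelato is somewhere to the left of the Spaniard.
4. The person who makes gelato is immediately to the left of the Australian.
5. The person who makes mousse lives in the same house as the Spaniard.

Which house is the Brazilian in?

1

Clue 2: the artist is in house 2.
Clue 2 places the lawyer in house 3.
The only profession still possible for house 1 is pilot.
House 1's nationality must be Brazilian (nothing else left).
The person who makes gelato is narrowed to house 1 or 2; consider each.
Placing it in house 2 leads to a contradiction, so it's in house 1.
The Australian is in house 2 (clue 4).
So house 3 gets Spaniard for nationality.
From clue 5, the person who makes mousse must be in house 3.
House 2's dessert must be donuts (nothing else left).
So: house 1 = gelato/pilot/Brazilian, house 2 = donuts/artist/Australian, house 3 = mousse/lawyer/Spaniard.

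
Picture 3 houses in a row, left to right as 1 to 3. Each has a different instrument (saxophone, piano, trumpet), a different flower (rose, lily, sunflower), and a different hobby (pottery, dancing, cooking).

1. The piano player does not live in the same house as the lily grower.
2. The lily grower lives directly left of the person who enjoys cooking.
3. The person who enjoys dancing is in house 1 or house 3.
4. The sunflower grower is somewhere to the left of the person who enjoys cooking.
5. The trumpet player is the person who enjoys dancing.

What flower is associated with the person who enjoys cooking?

rose

So house 3 gets rose for flower.
The trumpet player is narrowed to house 1 or 3; consider each.
Placing it in house 3 leads to a contradiction, so it's in house 1.
Clue 5 places the person who enjoys dancing in house 1.
The piano player is narrowed to house 2 or 3; consider each.
Placing it in house 2 leads to a contradiction, so it's in house 3.
That leaves saxophone as the instrument for house 2.
The lily grower is narrowed to house 1 or 2; consider each.
Placing it in house 1 leads to a contradiction, so it's in house 2.
From clue 2, the person who enjoys cooking must be in house 3.
So house 1 gets sunflower for flower.
House 2 hobby: only pottery fits.
So: house 1 = trumpet/sunflower/dancing, house 2 = saxophone/lily/pottery, house 3 = piano/rose/cooking.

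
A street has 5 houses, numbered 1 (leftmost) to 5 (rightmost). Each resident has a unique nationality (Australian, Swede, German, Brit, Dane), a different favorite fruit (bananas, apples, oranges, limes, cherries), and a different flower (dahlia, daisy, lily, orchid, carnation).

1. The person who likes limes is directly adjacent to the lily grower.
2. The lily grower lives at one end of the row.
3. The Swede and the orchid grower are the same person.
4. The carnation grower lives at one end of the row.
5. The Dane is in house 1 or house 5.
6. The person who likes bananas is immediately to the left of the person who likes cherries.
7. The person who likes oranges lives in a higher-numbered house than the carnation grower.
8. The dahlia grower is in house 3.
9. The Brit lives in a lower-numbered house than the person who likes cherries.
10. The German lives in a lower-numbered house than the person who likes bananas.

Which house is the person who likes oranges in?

5

Clue 7: the carnation grower is in house 1.
The dahlia grower is in house 3 (clue 8).
Clue 1 places the person who likes limes in house 4.
So house 1 gets apples for favorite fruit.
House 5's flower must be lily (nothing else left).
From clue 6, the person who likes bananas must be in house 2.
From clue 6, the person who likes cherries must be in house 3.
By clue 10, the German is in house 1.
The only nationality still possible for house 2 is Brit.
So house 3 gets Australian for nationality.
That leaves Swede as the nationality for house 4.
The only nationality still possible for house 5 is Dane.
The only favorite fruit still possible for house 5 is oranges.
The orchid grower is in house 4 (clue 3).
House 2 flower: only daisy fits.
So: house 1 = German/apples/carnation, house 2 = Brit/bananas/daisy, house 3 = Australian/cherries/dahlia, house 4 = Swede/limes/orchid, house 5 = Dane/oranges/lily.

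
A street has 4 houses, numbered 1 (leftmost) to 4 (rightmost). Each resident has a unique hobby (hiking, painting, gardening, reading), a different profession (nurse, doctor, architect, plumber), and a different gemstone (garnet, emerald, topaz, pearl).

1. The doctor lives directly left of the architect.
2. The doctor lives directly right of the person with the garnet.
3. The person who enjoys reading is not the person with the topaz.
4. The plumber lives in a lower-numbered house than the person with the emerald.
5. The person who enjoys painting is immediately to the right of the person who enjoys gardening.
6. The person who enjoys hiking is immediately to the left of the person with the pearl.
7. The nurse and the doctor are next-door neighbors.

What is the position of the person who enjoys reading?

4

The architect is narrowed to house 3 or 4; consider each.
Placing it in house 3 leads to a contradiction, so it's in house 4.
From clue 1, the doctor must be in house 3.
The person with the garnet is in house 2 (clue 2).
So house 1 gets plumber for profession.
That leaves nurse as the profession for house 2.
House 1's gemstone must be topaz (nothing else left).
House 1 hobby: only gardening fits.
The person who enjoys painting is in house 2 (clue 5).
House 4's hobby must be reading (nothing else left).
The person with the pearl is in house 4 (clue 6).
That leaves hiking as the hobby for house 3.
That leaves emerald as the gemstone for house 3.
So: house 1 = gardening/plumber/topaz, house 2 = painting/nurse/garnet, house 3 = hiking/doctor/emerald, house 4 = reading/architect/pearl.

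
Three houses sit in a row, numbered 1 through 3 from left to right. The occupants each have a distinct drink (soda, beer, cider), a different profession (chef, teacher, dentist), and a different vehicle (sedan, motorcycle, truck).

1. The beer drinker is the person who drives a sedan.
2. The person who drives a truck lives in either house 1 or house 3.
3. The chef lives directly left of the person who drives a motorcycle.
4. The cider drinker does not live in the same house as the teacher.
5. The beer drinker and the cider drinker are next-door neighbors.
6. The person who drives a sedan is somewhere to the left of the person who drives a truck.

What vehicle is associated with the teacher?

truck

Clue 6 places the person who drives a truck in house 3.
That leaves sedan as the vehicle for house 1.
So house 2 gets motorcycle for vehicle.
From clue 1, the beer drinker must be in house 1.
The chef is in house 1 (clue 3).
Clue 5: the cider drinker is in house 2.
So house 3 gets soda for drink.
Clue 4: the teacher is in house 3.
House 2's profession must be dentist (nothing else left).
So: house 1 = beer/chef/sedan, house 2 = cider/dentist/motorcycle, house 3 = soda/teacher/truck.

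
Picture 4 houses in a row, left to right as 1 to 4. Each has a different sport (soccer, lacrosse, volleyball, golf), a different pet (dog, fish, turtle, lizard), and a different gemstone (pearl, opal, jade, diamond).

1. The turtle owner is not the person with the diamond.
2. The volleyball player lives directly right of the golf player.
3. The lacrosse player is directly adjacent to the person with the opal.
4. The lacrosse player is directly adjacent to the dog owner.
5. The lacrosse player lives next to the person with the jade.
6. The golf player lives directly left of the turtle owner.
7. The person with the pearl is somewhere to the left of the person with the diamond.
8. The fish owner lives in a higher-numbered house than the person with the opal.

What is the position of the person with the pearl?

The golf player is narrowed to house 1 or 2 or 3; consider each.
Placing it in house 2 and house 3 leads to a contradiction, so it's in house 1.
The volleyball player is in house 2 (clue 2).
The turtle owner is in house 2 (clue 6).
The only pet still possible for house 1 is lizard.
The only gemstone still possible for house 1 is pearl.
The lacrosse player is narrowed to house 3 or 4; consider each.
Placing it in house 4 leads to a contradiction, so it's in house 3.
From clue 3, the person with the opal must be in house 2.
From clue 4, the dog owner must be in house 4.
The only sport still possible for house 4 is soccer.
House 3's pet must be fish (nothing else left).
That leaves diamond as the gemstone for house 3.
House 4's gemstone must be jade (nothing else left).
So: house 1 = golf/lizard/pearl, house 2 = volleyball/turtle/opal, house 3 = lacrosse/fish/diamond, house 4 = soccer/dog/jade.

1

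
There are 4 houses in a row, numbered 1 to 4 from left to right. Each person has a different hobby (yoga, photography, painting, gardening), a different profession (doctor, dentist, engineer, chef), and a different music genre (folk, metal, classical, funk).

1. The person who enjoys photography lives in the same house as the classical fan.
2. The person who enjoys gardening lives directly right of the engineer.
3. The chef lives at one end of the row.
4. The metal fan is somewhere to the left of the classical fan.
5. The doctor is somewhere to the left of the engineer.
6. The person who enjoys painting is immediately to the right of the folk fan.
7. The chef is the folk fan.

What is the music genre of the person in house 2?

By clue 7, the chef is in house 1.
Clue 7 places the folk fan in house 1.
The only profession still possible for house 4 is dentist.
The engineer is in house 3 (clue 5).
The person who enjoys painting is in house 2 (clue 6).
House 1's hobby must be yoga (nothing else left).
The only profession still possible for house 2 is doctor.
Clue 2: the person who enjoys gardening is in house 4.
The only hobby still possible for house 3 is photography.
From clue 1, the classical fan must be in house 3.
By clue 4, the metal fan is in house 2.
That leaves funk as the music genre for house 4.
So: house 1 = yoga/chef/folk, house 2 = painting/doctor/metal, house 3 = photography/engineer/classical, house 4 = gardening/dentist/funk.

metal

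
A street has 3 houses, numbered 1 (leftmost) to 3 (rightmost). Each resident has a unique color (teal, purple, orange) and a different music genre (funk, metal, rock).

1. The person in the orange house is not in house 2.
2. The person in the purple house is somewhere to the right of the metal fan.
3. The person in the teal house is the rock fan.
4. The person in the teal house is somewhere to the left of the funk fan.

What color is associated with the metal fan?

The only music genre still possible for house 3 is funk.
The person in the orange house is narrowed to house 1 or 3; consider each.
Placing it in house 3 leads to a contradiction, so it's in house 1.
The only color still possible for house 3 is purple.
Clue 3: the rock fan is in house 2.
The only color still possible for house 2 is teal.
That leaves metal as the music genre for house 1.
So: house 1 = orange/metal, house 2 = teal/rock, house 3 = purple/funk.

orange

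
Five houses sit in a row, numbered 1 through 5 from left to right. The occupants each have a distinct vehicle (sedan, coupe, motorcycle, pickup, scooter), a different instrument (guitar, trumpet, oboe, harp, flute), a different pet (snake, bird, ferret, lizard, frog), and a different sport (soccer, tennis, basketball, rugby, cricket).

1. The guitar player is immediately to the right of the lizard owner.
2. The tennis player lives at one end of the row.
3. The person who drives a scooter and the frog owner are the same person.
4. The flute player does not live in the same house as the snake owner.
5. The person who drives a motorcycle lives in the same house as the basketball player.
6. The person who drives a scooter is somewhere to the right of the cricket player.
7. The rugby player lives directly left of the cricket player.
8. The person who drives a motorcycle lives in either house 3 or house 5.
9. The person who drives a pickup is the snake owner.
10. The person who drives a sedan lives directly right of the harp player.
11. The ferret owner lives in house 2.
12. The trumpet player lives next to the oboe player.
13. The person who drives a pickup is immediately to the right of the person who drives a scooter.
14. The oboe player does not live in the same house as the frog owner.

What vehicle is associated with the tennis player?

pickup

Clue 11: the ferret owner is in house 2.
The only vehicle still possible for house 1 is coupe.
House 2's vehicle must be sedan (nothing else left).
That leaves soccer as the sport for house 4.
From clue 10, the harp player must be in house 1.
The person who drives a motorcycle is narrowed to house 3 or 5; consider each.
Placing it in house 5 leads to a contradiction, so it's in house 3.
Clue 5: the basketball player is in house 3.
So house 4 gets scooter for vehicle.
The only vehicle still possible for house 5 is pickup.
The only sport still possible for house 2 is cricket.
That leaves tennis as the sport for house 5.
Clue 3: the frog owner is in house 4.
Clue 9 places the snake owner in house 5.
So house 1 gets rugby for sport.
House 5's instrument must be oboe (nothing else left).
The trumpet player is in house 4 (clue 12).
So house 3 gets flute for instrument.
Clue 1 places the lizard owner in house 1.
House 2 instrument: only guitar fits.
So house 3 gets bird for pet.
So: house 1 = coupe/harp/lizard/rugby, house 2 = sedan/guitar/ferret/cricket, house 3 = motorcycle/flute/bird/basketball, house 4 = scooter/trumpet/frog/soccer, house 5 = pickup/oboe/snake/tennis.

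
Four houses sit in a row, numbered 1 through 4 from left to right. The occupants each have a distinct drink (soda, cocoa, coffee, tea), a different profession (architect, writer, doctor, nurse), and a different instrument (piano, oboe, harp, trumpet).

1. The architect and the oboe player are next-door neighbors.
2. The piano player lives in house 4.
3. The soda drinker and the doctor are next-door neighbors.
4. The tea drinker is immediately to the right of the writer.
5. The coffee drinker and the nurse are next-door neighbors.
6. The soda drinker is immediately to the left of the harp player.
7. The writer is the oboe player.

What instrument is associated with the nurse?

trumpet

Clue 2 places the piano player in house 4.
The soda drinker is narrowed to house 1 or 2; consider each.
Placing it in house 2 leads to a contradiction, so it's in house 1.
By clue 3, the doctor is in house 2.
Clue 6: the harp player is in house 2.
Clue 1 places the architect in house 4.
From clue 1, the oboe player must be in house 3.
From clue 7, the writer must be in house 3.
House 1 profession: only nurse fits.
House 1 instrument: only trumpet fits.
From clue 4, the tea drinker must be in house 4.
Clue 5: the coffee drinker is in house 2.
So house 3 gets cocoa for drink.
So: house 1 = soda/nurse/trumpet, house 2 = coffee/doctor/harp, house 3 = cocoa/writer/oboe, house 4 = tea/architect/piano.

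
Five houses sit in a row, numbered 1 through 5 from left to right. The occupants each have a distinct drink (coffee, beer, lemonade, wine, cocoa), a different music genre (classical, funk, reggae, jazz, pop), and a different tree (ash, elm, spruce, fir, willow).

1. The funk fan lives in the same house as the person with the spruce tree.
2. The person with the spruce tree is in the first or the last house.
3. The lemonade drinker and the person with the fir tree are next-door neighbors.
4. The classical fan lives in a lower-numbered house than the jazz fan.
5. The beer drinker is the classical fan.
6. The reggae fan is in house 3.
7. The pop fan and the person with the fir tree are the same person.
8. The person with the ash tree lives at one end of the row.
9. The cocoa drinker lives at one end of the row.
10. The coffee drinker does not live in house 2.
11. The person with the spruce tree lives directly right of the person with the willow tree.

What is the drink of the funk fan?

cocoa

From clue 6, the reggae fan must be in house 3.
Clue 11: the person with the spruce tree is in house 5.
Clue 11 places the person with the willow tree in house 4.
Clue 1: the funk fan is in house 5.
House 1 tree: only ash fits.
House 2's tree must be fir (nothing else left).
The only tree still possible for house 3 is elm.
Clue 7 places the pop fan in house 2.
So house 1 gets classical for music genre.
House 4's music genre must be jazz (nothing else left).
By clue 5, the beer drinker is in house 1.
House 2's drink must be wine (nothing else left).
The only drink still possible for house 3 is lemonade.
That leaves coffee as the drink for house 4.
The only drink still possible for house 5 is cocoa.
So: house 1 = beer/classical/ash, house 2 = wine/pop/fir, house 3 = lemonade/reggae/elm, house 4 = coffee/jazz/willow, house 5 = cocoa/funk/spruce.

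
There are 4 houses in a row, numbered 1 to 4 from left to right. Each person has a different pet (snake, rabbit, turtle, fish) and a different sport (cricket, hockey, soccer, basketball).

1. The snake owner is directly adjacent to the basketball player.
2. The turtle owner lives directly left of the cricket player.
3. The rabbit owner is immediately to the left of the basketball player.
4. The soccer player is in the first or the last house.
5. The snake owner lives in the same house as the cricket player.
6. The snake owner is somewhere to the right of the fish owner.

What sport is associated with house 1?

House 4 pet: only snake fits.
Clue 1 places the basketball player in house 3.
Clue 3 places the rabbit owner in house 2.
By clue 5, the cricket player is in house 4.
The only sport still possible for house 1 is soccer.
The only sport still possible for house 2 is hockey.
From clue 2, the turtle owner must be in house 3.
House 1 pet: only fish fits.
So: house 1 = fish/soccer, house 2 = rabbit/hockey, house 3 = turtle/basketball, house 4 = snake/cricket.

soccer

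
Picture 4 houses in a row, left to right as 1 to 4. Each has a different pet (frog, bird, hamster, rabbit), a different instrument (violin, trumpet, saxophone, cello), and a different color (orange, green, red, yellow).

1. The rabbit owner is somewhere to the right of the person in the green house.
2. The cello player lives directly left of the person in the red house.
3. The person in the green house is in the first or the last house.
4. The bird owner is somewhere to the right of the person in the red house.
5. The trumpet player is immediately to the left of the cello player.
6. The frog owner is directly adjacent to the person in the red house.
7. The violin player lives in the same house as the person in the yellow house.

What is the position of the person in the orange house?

By clue 3, the person in the green house is in house 1.
By clue 2, the cello player is in house 2.
Clue 2: the person in the red house is in house 3.
Clue 4: the bird owner is in house 4.
From clue 5, the trumpet player must be in house 1.
House 1's pet must be hamster (nothing else left).
House 3's pet must be rabbit (nothing else left).
From clue 7, the violin player must be in house 4.
Clue 7: the person in the yellow house is in house 4.
House 2 pet: only frog fits.
House 3's instrument must be saxophone (nothing else left).
So house 2 gets orange for color.
So: house 1 = hamster/trumpet/green, house 2 = frog/cello/orange, house 3 = rabbit/saxophone/red, house 4 = bird/violin/yellow.

2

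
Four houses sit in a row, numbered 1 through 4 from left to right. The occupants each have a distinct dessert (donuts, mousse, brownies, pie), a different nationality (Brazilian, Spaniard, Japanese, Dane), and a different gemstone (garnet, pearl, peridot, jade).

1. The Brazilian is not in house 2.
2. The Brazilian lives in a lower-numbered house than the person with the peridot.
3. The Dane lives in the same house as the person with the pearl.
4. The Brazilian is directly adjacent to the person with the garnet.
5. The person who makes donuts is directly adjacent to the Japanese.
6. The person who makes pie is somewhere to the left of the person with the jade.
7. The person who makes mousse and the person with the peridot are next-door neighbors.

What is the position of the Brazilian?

3

House 1's gemstone must be pearl (nothing else left).
Clue 3 places the Dane in house 1.
Clue 2: the person with the peridot is in house 4.
From clue 7, the person who makes mousse must be in house 3.
House 3's nationality must be Brazilian (nothing else left).
House 3 gemstone: only jade fits.
From clue 5, the person who makes donuts must be in house 1.
From clue 5, the Japanese must be in house 2.
The only dessert still possible for house 2 is pie.
House 4's dessert must be brownies (nothing else left).
The only nationality still possible for house 4 is Spaniard.
That leaves garnet as the gemstone for house 2.
So: house 1 = donuts/Dane/pearl, house 2 = pie/Japanese/garnet, house 3 = mousse/Brazilian/jade, house 4 = brownies/Spaniard/peridot.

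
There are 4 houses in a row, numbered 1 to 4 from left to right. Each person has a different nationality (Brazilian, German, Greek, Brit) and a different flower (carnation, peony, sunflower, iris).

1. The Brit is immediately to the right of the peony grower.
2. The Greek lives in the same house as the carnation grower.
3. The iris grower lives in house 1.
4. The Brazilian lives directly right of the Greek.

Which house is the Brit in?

By clue 3, the iris grower is in house 1.
The only nationality still possible for house 1 is German.
House 2 nationality: only Greek fits.
That leaves sunflower as the flower for house 4.
Clue 2 places the carnation grower in house 2.
Clue 4 places the Brazilian in house 3.
So house 4 gets Brit for nationality.
House 3 flower: only peony fits.
So: house 1 = German/iris, house 2 = Greek/carnation, house 3 = Brazilian/peony, house 4 = Brit/sunflower.

4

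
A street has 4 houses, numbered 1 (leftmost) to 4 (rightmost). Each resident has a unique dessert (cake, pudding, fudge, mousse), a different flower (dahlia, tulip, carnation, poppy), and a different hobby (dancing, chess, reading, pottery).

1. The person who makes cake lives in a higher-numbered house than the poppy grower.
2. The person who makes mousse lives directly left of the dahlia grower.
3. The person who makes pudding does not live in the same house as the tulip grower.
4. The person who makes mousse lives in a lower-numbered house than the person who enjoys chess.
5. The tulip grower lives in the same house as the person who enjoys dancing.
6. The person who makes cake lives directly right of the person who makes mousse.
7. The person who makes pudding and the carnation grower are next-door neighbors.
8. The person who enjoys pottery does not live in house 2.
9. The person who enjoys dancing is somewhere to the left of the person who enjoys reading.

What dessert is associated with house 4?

cake

The person who makes cake is narrowed to house 2 or 3 or 4; consider each.
Placing it in house 2 and house 3 leads to a contradiction, so it's in house 4.
By clue 6, the person who makes mousse is in house 3.
The dahlia grower is in house 4 (clue 2).
Clue 4: the person who enjoys chess is in house 4.
The person who makes fudge is narrowed to house 1 or 2; consider each.
Placing it in house 2 leads to a contradiction, so it's in house 1.
So house 2 gets pudding for dessert.
Clue 3 places the tulip grower in house 1.
Clue 5: the person who enjoys dancing is in house 1.
House 2 flower: only poppy fits.
So house 3 gets carnation for flower.
That leaves reading as the hobby for house 2.
House 3 hobby: only pottery fits.
So: house 1 = fudge/tulip/dancing, house 2 = pudding/poppy/reading, house 3 = mousse/carnation/pottery, house 4 = cake/dahlia/chess.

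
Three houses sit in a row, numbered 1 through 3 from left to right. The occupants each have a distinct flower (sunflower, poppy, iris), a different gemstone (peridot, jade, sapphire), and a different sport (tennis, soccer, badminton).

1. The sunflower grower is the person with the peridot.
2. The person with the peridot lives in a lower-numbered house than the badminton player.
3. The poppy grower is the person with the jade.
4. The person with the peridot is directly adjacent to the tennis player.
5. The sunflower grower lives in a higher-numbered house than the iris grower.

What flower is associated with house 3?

The sunflower grower is in house 2 (clue 1).
Clue 1 places the person with the peridot in house 2.
By clue 2, the badminton player is in house 3.
Clue 5: the iris grower is in house 1.
That leaves poppy as the flower for house 3.
The only sport still possible for house 2 is soccer.
Clue 3: the person with the jade is in house 3.
The only gemstone still possible for house 1 is sapphire.
The only sport still possible for house 1 is tennis.
So: house 1 = iris/sapphire/tennis, house 2 = sunflower/peridot/soccer, house 3 = poppy/jade/badminton.

poppy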